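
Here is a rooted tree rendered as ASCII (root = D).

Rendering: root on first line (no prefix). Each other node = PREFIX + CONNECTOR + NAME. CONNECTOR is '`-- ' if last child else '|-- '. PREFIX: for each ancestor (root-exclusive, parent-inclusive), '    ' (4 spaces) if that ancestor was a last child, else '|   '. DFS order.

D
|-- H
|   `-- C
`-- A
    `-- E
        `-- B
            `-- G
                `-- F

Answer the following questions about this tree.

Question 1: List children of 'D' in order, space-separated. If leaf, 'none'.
Answer: H A

Derivation:
Node D's children (from adjacency): H, A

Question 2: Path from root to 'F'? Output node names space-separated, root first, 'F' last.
Walk down from root: D -> A -> E -> B -> G -> F

Answer: D A E B G F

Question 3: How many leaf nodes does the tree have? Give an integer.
Leaves (nodes with no children): C, F

Answer: 2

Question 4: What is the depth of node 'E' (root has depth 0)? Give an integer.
Answer: 2

Derivation:
Path from root to E: D -> A -> E
Depth = number of edges = 2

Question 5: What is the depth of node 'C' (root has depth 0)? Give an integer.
Path from root to C: D -> H -> C
Depth = number of edges = 2

Answer: 2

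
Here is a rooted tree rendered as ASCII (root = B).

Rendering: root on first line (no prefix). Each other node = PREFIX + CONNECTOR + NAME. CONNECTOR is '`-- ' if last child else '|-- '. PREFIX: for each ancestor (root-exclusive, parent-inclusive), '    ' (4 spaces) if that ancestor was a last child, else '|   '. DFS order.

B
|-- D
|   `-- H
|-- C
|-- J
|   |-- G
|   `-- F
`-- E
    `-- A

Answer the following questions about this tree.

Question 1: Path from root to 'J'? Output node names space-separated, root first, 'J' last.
Walk down from root: B -> J

Answer: B J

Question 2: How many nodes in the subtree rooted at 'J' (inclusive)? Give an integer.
Subtree rooted at J contains: F, G, J
Count = 3

Answer: 3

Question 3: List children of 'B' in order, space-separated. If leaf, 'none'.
Node B's children (from adjacency): D, C, J, E

Answer: D C J E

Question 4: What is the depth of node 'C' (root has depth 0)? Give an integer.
Answer: 1

Derivation:
Path from root to C: B -> C
Depth = number of edges = 1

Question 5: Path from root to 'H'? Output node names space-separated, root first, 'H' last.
Walk down from root: B -> D -> H

Answer: B D H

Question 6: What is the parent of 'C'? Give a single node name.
Answer: B

Derivation:
Scan adjacency: C appears as child of B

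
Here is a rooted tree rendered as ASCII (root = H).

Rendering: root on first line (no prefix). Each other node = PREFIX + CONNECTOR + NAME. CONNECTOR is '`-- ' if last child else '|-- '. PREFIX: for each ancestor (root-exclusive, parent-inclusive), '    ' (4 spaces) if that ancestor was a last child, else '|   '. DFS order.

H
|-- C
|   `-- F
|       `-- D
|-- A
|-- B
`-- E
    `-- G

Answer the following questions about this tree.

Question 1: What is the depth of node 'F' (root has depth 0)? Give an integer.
Path from root to F: H -> C -> F
Depth = number of edges = 2

Answer: 2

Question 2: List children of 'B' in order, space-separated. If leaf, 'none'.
Answer: none

Derivation:
Node B's children (from adjacency): (leaf)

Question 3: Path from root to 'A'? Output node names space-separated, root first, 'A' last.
Walk down from root: H -> A

Answer: H A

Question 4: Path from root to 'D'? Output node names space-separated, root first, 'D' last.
Walk down from root: H -> C -> F -> D

Answer: H C F D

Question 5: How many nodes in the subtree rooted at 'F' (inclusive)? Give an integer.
Subtree rooted at F contains: D, F
Count = 2

Answer: 2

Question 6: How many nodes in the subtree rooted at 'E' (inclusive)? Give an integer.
Subtree rooted at E contains: E, G
Count = 2

Answer: 2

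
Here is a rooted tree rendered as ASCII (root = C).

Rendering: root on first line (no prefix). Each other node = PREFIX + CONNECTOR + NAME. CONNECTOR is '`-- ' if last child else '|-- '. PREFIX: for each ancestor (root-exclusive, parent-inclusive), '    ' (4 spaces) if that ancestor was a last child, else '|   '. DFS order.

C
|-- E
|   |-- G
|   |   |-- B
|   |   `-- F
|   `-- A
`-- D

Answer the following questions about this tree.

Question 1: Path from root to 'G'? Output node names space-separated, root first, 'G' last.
Walk down from root: C -> E -> G

Answer: C E G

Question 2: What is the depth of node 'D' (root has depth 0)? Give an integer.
Answer: 1

Derivation:
Path from root to D: C -> D
Depth = number of edges = 1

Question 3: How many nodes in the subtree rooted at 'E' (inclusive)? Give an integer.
Answer: 5

Derivation:
Subtree rooted at E contains: A, B, E, F, G
Count = 5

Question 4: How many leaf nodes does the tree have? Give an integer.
Leaves (nodes with no children): A, B, D, F

Answer: 4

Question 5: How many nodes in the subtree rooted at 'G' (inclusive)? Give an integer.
Answer: 3

Derivation:
Subtree rooted at G contains: B, F, G
Count = 3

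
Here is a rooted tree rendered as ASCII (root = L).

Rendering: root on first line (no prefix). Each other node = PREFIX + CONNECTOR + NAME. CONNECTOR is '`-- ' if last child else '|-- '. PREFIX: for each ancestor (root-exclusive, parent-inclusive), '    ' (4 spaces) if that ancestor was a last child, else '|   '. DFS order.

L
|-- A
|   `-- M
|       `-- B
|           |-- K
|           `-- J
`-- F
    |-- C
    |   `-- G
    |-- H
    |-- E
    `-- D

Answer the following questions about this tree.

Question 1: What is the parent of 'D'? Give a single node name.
Scan adjacency: D appears as child of F

Answer: F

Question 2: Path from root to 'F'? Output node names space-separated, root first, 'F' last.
Answer: L F

Derivation:
Walk down from root: L -> F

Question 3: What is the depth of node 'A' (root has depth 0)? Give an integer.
Answer: 1

Derivation:
Path from root to A: L -> A
Depth = number of edges = 1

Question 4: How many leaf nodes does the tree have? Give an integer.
Leaves (nodes with no children): D, E, G, H, J, K

Answer: 6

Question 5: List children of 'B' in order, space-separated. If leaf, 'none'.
Answer: K J

Derivation:
Node B's children (from adjacency): K, J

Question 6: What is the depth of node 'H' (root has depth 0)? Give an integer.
Answer: 2

Derivation:
Path from root to H: L -> F -> H
Depth = number of edges = 2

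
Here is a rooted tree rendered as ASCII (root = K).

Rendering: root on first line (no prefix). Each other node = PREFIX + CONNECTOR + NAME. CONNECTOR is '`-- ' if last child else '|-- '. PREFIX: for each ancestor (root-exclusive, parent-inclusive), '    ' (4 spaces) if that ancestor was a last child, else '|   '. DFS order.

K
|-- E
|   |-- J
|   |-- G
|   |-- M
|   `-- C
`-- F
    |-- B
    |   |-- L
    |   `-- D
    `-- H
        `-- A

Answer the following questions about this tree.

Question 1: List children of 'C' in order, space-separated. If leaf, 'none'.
Node C's children (from adjacency): (leaf)

Answer: none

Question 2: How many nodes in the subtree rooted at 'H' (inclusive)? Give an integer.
Subtree rooted at H contains: A, H
Count = 2

Answer: 2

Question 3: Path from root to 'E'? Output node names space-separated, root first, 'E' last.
Answer: K E

Derivation:
Walk down from root: K -> E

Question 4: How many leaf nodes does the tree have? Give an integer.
Answer: 7

Derivation:
Leaves (nodes with no children): A, C, D, G, J, L, M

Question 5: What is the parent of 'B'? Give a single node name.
Scan adjacency: B appears as child of F

Answer: F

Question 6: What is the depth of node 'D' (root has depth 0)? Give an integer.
Answer: 3

Derivation:
Path from root to D: K -> F -> B -> D
Depth = number of edges = 3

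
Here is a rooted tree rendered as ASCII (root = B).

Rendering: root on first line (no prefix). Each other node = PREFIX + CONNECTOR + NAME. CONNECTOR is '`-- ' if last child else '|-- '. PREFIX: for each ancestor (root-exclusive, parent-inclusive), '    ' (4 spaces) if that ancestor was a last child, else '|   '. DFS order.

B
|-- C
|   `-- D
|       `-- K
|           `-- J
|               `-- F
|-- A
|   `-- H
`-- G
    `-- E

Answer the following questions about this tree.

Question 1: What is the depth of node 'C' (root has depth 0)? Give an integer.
Answer: 1

Derivation:
Path from root to C: B -> C
Depth = number of edges = 1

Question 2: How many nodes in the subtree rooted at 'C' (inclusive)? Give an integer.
Subtree rooted at C contains: C, D, F, J, K
Count = 5

Answer: 5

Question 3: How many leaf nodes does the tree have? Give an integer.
Leaves (nodes with no children): E, F, H

Answer: 3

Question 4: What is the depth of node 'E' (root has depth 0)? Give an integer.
Answer: 2

Derivation:
Path from root to E: B -> G -> E
Depth = number of edges = 2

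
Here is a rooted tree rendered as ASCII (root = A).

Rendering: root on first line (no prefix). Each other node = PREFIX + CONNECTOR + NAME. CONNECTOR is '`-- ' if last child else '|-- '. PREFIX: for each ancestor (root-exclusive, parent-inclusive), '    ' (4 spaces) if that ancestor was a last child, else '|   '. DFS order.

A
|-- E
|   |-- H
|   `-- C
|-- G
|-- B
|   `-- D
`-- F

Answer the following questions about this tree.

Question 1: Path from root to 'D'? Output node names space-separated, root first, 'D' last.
Answer: A B D

Derivation:
Walk down from root: A -> B -> D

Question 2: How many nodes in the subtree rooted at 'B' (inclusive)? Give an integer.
Answer: 2

Derivation:
Subtree rooted at B contains: B, D
Count = 2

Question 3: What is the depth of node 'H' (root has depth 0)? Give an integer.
Answer: 2

Derivation:
Path from root to H: A -> E -> H
Depth = number of edges = 2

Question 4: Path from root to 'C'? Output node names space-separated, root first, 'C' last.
Answer: A E C

Derivation:
Walk down from root: A -> E -> C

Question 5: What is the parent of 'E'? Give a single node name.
Answer: A

Derivation:
Scan adjacency: E appears as child of A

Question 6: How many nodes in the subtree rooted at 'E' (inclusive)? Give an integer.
Answer: 3

Derivation:
Subtree rooted at E contains: C, E, H
Count = 3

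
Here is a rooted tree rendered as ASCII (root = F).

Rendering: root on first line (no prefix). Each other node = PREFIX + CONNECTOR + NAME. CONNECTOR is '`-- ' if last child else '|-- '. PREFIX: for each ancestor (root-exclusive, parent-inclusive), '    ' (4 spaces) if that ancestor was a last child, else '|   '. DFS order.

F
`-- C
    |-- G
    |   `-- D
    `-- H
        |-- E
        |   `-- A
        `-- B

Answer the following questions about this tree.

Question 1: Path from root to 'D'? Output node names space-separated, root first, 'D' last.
Walk down from root: F -> C -> G -> D

Answer: F C G D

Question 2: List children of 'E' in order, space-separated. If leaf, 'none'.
Node E's children (from adjacency): A

Answer: A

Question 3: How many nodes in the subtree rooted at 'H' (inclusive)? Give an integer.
Subtree rooted at H contains: A, B, E, H
Count = 4

Answer: 4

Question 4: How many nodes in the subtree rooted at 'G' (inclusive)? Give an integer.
Answer: 2

Derivation:
Subtree rooted at G contains: D, G
Count = 2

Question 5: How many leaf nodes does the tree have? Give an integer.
Leaves (nodes with no children): A, B, D

Answer: 3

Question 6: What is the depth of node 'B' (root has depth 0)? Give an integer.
Answer: 3

Derivation:
Path from root to B: F -> C -> H -> B
Depth = number of edges = 3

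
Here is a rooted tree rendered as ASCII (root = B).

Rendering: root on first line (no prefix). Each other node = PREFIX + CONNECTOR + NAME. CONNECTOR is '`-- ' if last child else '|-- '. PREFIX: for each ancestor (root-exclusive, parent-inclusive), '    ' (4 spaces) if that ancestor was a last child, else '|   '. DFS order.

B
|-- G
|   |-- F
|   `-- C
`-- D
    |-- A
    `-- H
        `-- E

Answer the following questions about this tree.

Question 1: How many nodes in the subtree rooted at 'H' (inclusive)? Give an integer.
Answer: 2

Derivation:
Subtree rooted at H contains: E, H
Count = 2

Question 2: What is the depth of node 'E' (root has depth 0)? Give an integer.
Answer: 3

Derivation:
Path from root to E: B -> D -> H -> E
Depth = number of edges = 3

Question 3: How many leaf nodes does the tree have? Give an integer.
Leaves (nodes with no children): A, C, E, F

Answer: 4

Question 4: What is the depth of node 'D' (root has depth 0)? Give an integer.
Answer: 1

Derivation:
Path from root to D: B -> D
Depth = number of edges = 1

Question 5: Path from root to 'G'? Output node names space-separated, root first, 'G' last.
Answer: B G

Derivation:
Walk down from root: B -> G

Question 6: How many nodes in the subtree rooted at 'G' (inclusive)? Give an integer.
Answer: 3

Derivation:
Subtree rooted at G contains: C, F, G
Count = 3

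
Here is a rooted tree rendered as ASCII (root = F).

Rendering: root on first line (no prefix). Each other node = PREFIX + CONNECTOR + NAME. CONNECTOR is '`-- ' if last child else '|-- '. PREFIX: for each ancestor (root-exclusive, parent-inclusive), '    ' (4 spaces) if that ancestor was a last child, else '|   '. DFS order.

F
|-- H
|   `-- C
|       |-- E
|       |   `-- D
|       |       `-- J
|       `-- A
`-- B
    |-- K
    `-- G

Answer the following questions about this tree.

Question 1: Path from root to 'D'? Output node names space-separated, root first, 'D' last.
Answer: F H C E D

Derivation:
Walk down from root: F -> H -> C -> E -> D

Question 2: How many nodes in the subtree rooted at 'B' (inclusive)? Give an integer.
Answer: 3

Derivation:
Subtree rooted at B contains: B, G, K
Count = 3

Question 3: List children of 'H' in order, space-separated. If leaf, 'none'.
Answer: C

Derivation:
Node H's children (from adjacency): C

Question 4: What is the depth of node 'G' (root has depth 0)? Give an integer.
Path from root to G: F -> B -> G
Depth = number of edges = 2

Answer: 2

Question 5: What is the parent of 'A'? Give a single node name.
Answer: C

Derivation:
Scan adjacency: A appears as child of C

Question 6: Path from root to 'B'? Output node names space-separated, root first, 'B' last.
Answer: F B

Derivation:
Walk down from root: F -> B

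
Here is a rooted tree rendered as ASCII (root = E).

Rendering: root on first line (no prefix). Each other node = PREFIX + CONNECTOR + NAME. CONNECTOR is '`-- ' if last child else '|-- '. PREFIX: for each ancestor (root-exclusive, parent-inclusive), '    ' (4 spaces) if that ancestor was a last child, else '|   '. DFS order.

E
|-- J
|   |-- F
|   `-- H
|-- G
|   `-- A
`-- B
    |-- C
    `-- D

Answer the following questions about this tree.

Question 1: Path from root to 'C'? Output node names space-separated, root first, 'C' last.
Walk down from root: E -> B -> C

Answer: E B C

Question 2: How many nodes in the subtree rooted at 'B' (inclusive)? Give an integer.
Subtree rooted at B contains: B, C, D
Count = 3

Answer: 3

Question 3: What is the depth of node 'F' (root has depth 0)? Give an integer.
Answer: 2

Derivation:
Path from root to F: E -> J -> F
Depth = number of edges = 2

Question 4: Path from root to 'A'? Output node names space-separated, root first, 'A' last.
Answer: E G A

Derivation:
Walk down from root: E -> G -> A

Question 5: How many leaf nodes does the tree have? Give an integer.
Answer: 5

Derivation:
Leaves (nodes with no children): A, C, D, F, H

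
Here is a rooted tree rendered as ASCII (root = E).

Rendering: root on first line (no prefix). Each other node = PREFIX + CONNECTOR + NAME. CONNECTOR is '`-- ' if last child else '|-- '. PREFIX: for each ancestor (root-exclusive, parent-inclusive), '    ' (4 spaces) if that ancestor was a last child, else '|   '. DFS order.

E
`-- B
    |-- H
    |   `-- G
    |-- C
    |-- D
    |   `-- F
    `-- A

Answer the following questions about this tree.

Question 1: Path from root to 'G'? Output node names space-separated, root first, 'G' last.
Walk down from root: E -> B -> H -> G

Answer: E B H G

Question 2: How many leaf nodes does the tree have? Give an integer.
Answer: 4

Derivation:
Leaves (nodes with no children): A, C, F, G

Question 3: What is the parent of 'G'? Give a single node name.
Scan adjacency: G appears as child of H

Answer: H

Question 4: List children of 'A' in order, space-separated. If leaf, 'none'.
Answer: none

Derivation:
Node A's children (from adjacency): (leaf)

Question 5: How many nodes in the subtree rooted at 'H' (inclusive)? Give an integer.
Answer: 2

Derivation:
Subtree rooted at H contains: G, H
Count = 2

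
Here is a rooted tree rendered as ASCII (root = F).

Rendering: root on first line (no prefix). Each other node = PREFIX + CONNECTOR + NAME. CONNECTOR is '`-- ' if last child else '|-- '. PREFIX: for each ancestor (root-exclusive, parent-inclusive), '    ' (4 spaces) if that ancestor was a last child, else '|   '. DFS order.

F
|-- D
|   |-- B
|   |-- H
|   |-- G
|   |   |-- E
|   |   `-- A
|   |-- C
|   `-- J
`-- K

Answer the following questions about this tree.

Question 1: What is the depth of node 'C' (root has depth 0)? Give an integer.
Path from root to C: F -> D -> C
Depth = number of edges = 2

Answer: 2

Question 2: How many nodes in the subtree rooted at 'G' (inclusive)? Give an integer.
Subtree rooted at G contains: A, E, G
Count = 3

Answer: 3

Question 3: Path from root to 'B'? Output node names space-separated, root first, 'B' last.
Walk down from root: F -> D -> B

Answer: F D B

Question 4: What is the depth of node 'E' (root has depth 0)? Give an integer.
Answer: 3

Derivation:
Path from root to E: F -> D -> G -> E
Depth = number of edges = 3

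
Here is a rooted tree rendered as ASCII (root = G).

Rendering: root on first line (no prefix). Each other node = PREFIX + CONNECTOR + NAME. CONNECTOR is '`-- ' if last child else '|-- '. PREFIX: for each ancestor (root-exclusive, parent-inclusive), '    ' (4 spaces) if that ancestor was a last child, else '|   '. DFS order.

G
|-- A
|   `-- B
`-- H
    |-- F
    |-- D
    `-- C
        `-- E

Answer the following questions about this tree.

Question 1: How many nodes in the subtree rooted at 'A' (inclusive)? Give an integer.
Subtree rooted at A contains: A, B
Count = 2

Answer: 2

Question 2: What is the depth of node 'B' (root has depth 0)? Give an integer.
Answer: 2

Derivation:
Path from root to B: G -> A -> B
Depth = number of edges = 2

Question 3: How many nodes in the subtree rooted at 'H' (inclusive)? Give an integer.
Subtree rooted at H contains: C, D, E, F, H
Count = 5

Answer: 5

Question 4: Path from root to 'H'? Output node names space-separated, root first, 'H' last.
Answer: G H

Derivation:
Walk down from root: G -> H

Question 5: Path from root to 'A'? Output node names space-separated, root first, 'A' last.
Walk down from root: G -> A

Answer: G A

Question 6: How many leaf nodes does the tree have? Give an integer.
Answer: 4

Derivation:
Leaves (nodes with no children): B, D, E, F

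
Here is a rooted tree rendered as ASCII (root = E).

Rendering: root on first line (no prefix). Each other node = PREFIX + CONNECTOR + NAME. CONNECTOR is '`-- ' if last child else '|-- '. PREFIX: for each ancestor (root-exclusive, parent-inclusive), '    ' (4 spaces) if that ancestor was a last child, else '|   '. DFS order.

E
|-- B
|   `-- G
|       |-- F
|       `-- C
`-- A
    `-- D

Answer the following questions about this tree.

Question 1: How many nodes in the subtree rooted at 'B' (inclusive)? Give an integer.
Answer: 4

Derivation:
Subtree rooted at B contains: B, C, F, G
Count = 4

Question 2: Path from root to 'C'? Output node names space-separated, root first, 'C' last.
Answer: E B G C

Derivation:
Walk down from root: E -> B -> G -> C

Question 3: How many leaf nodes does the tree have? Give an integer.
Answer: 3

Derivation:
Leaves (nodes with no children): C, D, F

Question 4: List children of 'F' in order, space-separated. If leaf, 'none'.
Node F's children (from adjacency): (leaf)

Answer: none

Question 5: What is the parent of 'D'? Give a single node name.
Scan adjacency: D appears as child of A

Answer: A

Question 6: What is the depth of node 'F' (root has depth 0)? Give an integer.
Answer: 3

Derivation:
Path from root to F: E -> B -> G -> F
Depth = number of edges = 3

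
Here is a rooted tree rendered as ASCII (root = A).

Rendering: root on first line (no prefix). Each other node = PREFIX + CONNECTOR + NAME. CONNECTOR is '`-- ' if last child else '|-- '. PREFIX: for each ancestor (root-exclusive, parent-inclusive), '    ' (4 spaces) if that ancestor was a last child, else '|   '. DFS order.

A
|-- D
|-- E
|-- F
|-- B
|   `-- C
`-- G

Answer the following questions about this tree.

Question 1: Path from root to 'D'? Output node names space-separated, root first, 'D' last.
Answer: A D

Derivation:
Walk down from root: A -> D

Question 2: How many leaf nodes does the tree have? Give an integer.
Answer: 5

Derivation:
Leaves (nodes with no children): C, D, E, F, G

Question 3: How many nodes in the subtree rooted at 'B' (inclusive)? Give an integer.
Subtree rooted at B contains: B, C
Count = 2

Answer: 2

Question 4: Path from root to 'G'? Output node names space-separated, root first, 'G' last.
Walk down from root: A -> G

Answer: A G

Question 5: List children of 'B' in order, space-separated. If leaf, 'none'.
Node B's children (from adjacency): C

Answer: C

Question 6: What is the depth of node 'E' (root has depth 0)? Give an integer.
Answer: 1

Derivation:
Path from root to E: A -> E
Depth = number of edges = 1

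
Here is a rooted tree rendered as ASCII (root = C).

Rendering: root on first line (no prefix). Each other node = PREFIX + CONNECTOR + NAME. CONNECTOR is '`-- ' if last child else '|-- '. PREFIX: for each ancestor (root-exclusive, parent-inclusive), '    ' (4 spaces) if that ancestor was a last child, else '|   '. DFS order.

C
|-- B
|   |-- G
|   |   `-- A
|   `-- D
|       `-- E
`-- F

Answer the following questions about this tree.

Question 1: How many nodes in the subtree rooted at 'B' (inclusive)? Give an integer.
Subtree rooted at B contains: A, B, D, E, G
Count = 5

Answer: 5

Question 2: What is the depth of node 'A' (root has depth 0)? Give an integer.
Answer: 3

Derivation:
Path from root to A: C -> B -> G -> A
Depth = number of edges = 3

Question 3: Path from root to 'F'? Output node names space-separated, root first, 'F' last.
Answer: C F

Derivation:
Walk down from root: C -> F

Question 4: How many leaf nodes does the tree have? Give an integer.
Leaves (nodes with no children): A, E, F

Answer: 3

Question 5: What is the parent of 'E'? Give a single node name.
Answer: D

Derivation:
Scan adjacency: E appears as child of D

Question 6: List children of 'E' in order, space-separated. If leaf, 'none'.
Answer: none

Derivation:
Node E's children (from adjacency): (leaf)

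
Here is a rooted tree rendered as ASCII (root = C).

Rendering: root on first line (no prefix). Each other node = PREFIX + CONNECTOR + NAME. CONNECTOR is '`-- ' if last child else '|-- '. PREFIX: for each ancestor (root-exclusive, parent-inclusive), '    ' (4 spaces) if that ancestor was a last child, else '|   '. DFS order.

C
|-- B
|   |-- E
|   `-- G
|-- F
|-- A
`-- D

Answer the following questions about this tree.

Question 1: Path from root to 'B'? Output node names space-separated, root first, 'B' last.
Answer: C B

Derivation:
Walk down from root: C -> B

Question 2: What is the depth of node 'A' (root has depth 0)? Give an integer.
Path from root to A: C -> A
Depth = number of edges = 1

Answer: 1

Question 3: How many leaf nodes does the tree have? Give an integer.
Answer: 5

Derivation:
Leaves (nodes with no children): A, D, E, F, G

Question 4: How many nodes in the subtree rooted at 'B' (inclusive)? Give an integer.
Answer: 3

Derivation:
Subtree rooted at B contains: B, E, G
Count = 3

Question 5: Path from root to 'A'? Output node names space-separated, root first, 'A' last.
Walk down from root: C -> A

Answer: C A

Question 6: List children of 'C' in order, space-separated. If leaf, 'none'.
Node C's children (from adjacency): B, F, A, D

Answer: B F A D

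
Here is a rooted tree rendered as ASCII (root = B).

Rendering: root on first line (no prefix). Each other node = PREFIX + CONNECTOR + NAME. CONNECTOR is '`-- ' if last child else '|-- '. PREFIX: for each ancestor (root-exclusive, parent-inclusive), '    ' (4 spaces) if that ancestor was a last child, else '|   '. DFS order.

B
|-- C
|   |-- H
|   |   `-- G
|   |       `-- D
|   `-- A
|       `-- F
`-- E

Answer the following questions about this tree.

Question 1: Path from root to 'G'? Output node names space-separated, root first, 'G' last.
Walk down from root: B -> C -> H -> G

Answer: B C H G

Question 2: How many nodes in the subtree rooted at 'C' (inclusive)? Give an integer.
Answer: 6

Derivation:
Subtree rooted at C contains: A, C, D, F, G, H
Count = 6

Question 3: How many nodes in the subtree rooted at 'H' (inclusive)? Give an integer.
Subtree rooted at H contains: D, G, H
Count = 3

Answer: 3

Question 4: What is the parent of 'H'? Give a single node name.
Answer: C

Derivation:
Scan adjacency: H appears as child of C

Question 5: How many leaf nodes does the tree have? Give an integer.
Leaves (nodes with no children): D, E, F

Answer: 3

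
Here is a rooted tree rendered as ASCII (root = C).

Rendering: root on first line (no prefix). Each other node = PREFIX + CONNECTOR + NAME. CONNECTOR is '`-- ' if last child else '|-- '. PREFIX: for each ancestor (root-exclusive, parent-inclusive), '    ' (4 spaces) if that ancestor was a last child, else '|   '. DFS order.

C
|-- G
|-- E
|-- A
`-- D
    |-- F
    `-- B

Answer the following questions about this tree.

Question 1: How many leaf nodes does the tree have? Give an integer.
Leaves (nodes with no children): A, B, E, F, G

Answer: 5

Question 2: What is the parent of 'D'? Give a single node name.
Scan adjacency: D appears as child of C

Answer: C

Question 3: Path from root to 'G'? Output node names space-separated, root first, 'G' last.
Walk down from root: C -> G

Answer: C G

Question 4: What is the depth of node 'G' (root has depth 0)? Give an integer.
Path from root to G: C -> G
Depth = number of edges = 1

Answer: 1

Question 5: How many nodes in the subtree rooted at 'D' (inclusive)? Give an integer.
Subtree rooted at D contains: B, D, F
Count = 3

Answer: 3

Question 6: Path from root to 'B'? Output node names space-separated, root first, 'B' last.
Answer: C D B

Derivation:
Walk down from root: C -> D -> B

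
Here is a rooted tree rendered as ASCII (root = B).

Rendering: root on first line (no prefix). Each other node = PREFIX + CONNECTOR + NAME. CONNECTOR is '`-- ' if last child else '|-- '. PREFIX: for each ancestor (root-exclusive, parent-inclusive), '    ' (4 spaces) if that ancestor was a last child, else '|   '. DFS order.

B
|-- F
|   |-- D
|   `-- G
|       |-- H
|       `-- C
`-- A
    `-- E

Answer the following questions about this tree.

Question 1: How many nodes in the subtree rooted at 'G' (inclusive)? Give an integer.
Subtree rooted at G contains: C, G, H
Count = 3

Answer: 3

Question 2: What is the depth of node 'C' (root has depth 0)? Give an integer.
Path from root to C: B -> F -> G -> C
Depth = number of edges = 3

Answer: 3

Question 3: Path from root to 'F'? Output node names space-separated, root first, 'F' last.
Walk down from root: B -> F

Answer: B F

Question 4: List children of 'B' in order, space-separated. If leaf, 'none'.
Answer: F A

Derivation:
Node B's children (from adjacency): F, A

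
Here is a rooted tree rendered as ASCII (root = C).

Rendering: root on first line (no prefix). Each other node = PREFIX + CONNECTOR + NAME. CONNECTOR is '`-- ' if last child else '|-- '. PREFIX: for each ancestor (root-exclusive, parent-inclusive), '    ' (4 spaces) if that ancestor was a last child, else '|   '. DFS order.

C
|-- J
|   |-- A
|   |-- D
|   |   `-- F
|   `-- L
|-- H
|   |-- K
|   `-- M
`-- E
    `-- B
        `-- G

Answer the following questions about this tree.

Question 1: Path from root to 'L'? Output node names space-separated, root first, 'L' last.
Walk down from root: C -> J -> L

Answer: C J L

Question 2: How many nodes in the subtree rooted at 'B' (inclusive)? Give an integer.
Subtree rooted at B contains: B, G
Count = 2

Answer: 2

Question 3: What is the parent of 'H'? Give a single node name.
Scan adjacency: H appears as child of C

Answer: C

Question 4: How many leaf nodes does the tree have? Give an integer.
Answer: 6

Derivation:
Leaves (nodes with no children): A, F, G, K, L, M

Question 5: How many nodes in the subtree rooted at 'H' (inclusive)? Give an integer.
Answer: 3

Derivation:
Subtree rooted at H contains: H, K, M
Count = 3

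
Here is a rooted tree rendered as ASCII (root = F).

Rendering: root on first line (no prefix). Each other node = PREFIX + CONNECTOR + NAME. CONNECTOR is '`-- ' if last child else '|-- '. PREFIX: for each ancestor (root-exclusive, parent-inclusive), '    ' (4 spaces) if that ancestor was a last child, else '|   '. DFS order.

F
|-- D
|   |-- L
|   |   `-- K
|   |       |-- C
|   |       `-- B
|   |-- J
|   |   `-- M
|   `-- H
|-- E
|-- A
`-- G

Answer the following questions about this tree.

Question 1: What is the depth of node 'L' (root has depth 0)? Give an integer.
Answer: 2

Derivation:
Path from root to L: F -> D -> L
Depth = number of edges = 2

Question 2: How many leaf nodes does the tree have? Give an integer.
Answer: 7

Derivation:
Leaves (nodes with no children): A, B, C, E, G, H, M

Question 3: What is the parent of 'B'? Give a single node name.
Scan adjacency: B appears as child of K

Answer: K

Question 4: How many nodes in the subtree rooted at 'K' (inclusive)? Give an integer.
Subtree rooted at K contains: B, C, K
Count = 3

Answer: 3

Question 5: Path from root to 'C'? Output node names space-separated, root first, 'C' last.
Answer: F D L K C

Derivation:
Walk down from root: F -> D -> L -> K -> C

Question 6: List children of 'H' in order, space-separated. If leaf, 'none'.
Node H's children (from adjacency): (leaf)

Answer: none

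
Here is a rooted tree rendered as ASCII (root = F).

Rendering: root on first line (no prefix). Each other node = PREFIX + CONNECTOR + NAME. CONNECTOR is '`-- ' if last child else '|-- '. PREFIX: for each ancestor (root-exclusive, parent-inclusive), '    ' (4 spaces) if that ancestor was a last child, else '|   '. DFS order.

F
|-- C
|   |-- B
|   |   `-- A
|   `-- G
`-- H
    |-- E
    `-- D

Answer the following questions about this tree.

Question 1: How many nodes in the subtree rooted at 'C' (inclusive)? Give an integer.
Subtree rooted at C contains: A, B, C, G
Count = 4

Answer: 4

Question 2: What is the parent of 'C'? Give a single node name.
Answer: F

Derivation:
Scan adjacency: C appears as child of F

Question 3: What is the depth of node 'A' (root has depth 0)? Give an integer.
Answer: 3

Derivation:
Path from root to A: F -> C -> B -> A
Depth = number of edges = 3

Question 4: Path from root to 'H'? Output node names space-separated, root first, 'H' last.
Answer: F H

Derivation:
Walk down from root: F -> H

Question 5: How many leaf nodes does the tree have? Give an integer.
Answer: 4

Derivation:
Leaves (nodes with no children): A, D, E, G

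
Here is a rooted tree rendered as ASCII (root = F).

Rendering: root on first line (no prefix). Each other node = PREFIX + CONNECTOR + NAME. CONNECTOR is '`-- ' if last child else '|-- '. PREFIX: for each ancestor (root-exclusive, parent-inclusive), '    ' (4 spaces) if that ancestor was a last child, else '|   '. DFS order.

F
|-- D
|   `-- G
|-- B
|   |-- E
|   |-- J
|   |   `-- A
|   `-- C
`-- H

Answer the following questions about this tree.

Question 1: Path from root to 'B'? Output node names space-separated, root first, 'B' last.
Walk down from root: F -> B

Answer: F B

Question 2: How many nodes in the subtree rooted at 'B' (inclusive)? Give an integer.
Subtree rooted at B contains: A, B, C, E, J
Count = 5

Answer: 5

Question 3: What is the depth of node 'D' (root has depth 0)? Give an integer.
Answer: 1

Derivation:
Path from root to D: F -> D
Depth = number of edges = 1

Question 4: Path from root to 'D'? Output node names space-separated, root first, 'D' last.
Walk down from root: F -> D

Answer: F D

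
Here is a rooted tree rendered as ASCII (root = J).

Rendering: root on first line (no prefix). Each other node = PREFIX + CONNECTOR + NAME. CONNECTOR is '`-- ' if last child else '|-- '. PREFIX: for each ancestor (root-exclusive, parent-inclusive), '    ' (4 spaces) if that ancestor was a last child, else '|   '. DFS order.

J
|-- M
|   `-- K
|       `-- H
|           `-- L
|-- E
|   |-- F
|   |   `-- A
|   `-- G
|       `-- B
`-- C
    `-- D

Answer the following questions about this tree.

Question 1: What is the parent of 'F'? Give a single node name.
Answer: E

Derivation:
Scan adjacency: F appears as child of E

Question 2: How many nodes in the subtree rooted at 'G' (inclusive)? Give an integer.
Answer: 2

Derivation:
Subtree rooted at G contains: B, G
Count = 2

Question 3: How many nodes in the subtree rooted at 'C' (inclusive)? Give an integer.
Subtree rooted at C contains: C, D
Count = 2

Answer: 2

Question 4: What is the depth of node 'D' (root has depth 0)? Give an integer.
Answer: 2

Derivation:
Path from root to D: J -> C -> D
Depth = number of edges = 2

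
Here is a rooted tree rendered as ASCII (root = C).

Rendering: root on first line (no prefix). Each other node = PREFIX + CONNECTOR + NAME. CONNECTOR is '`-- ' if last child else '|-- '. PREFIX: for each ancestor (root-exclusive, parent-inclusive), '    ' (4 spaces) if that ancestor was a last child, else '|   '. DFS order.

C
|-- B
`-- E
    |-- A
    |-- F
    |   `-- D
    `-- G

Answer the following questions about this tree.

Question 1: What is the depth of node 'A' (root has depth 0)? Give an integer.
Answer: 2

Derivation:
Path from root to A: C -> E -> A
Depth = number of edges = 2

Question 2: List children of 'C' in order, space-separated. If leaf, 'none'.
Answer: B E

Derivation:
Node C's children (from adjacency): B, E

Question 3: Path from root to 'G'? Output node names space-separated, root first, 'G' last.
Walk down from root: C -> E -> G

Answer: C E G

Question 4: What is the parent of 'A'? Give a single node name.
Answer: E

Derivation:
Scan adjacency: A appears as child of E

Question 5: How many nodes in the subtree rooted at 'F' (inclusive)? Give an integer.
Answer: 2

Derivation:
Subtree rooted at F contains: D, F
Count = 2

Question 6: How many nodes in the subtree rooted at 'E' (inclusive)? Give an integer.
Answer: 5

Derivation:
Subtree rooted at E contains: A, D, E, F, G
Count = 5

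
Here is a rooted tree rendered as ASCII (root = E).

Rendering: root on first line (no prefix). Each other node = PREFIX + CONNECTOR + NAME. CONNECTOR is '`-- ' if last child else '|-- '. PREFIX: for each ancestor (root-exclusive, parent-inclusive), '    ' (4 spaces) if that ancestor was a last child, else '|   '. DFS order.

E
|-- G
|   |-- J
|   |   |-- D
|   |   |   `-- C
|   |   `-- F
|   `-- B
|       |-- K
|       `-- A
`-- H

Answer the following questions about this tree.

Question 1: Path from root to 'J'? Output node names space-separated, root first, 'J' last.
Answer: E G J

Derivation:
Walk down from root: E -> G -> J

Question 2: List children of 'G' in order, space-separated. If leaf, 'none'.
Answer: J B

Derivation:
Node G's children (from adjacency): J, B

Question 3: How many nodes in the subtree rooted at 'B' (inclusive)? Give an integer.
Subtree rooted at B contains: A, B, K
Count = 3

Answer: 3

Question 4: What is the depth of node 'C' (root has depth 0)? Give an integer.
Answer: 4

Derivation:
Path from root to C: E -> G -> J -> D -> C
Depth = number of edges = 4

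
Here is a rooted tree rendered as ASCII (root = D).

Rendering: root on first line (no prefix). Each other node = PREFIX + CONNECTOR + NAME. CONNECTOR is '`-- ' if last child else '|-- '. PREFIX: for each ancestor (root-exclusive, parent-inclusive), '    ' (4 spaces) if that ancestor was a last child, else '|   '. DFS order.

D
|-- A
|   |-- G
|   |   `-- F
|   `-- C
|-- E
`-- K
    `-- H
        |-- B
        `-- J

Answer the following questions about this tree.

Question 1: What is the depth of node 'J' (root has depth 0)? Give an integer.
Path from root to J: D -> K -> H -> J
Depth = number of edges = 3

Answer: 3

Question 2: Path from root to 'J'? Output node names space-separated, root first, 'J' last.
Walk down from root: D -> K -> H -> J

Answer: D K H J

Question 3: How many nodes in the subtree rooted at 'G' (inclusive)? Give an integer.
Answer: 2

Derivation:
Subtree rooted at G contains: F, G
Count = 2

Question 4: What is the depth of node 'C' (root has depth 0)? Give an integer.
Answer: 2

Derivation:
Path from root to C: D -> A -> C
Depth = number of edges = 2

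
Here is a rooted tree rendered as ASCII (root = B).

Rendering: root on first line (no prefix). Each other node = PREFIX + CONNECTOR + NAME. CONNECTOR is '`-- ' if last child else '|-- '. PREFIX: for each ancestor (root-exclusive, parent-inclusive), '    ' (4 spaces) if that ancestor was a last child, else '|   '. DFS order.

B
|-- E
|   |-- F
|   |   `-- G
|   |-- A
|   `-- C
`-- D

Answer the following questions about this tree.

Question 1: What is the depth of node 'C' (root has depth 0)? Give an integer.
Answer: 2

Derivation:
Path from root to C: B -> E -> C
Depth = number of edges = 2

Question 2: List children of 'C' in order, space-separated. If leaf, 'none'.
Answer: none

Derivation:
Node C's children (from adjacency): (leaf)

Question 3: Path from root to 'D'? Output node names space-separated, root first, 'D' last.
Answer: B D

Derivation:
Walk down from root: B -> D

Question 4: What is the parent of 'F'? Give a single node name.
Answer: E

Derivation:
Scan adjacency: F appears as child of E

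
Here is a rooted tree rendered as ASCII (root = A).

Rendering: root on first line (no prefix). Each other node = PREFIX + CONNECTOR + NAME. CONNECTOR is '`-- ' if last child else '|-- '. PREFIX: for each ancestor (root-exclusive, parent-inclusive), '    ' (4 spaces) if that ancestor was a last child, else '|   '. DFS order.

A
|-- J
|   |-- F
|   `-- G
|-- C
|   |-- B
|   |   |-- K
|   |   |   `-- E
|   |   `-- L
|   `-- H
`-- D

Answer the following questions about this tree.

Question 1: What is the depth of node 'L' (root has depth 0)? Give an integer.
Answer: 3

Derivation:
Path from root to L: A -> C -> B -> L
Depth = number of edges = 3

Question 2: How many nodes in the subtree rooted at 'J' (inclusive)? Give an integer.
Answer: 3

Derivation:
Subtree rooted at J contains: F, G, J
Count = 3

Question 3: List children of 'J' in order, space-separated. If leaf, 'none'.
Node J's children (from adjacency): F, G

Answer: F G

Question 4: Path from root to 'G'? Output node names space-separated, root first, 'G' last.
Answer: A J G

Derivation:
Walk down from root: A -> J -> G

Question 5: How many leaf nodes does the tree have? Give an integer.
Leaves (nodes with no children): D, E, F, G, H, L

Answer: 6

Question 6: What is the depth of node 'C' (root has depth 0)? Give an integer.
Path from root to C: A -> C
Depth = number of edges = 1

Answer: 1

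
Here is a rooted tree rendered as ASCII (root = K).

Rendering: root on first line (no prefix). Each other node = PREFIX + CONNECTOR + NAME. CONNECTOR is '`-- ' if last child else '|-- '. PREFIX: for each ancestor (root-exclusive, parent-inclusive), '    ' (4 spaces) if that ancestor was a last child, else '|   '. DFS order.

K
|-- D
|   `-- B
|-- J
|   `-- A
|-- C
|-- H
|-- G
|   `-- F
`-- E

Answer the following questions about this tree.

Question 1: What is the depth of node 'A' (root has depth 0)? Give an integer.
Answer: 2

Derivation:
Path from root to A: K -> J -> A
Depth = number of edges = 2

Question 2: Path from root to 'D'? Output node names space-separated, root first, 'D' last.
Walk down from root: K -> D

Answer: K D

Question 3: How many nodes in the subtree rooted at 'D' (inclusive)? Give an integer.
Subtree rooted at D contains: B, D
Count = 2

Answer: 2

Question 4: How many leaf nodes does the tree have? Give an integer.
Answer: 6

Derivation:
Leaves (nodes with no children): A, B, C, E, F, H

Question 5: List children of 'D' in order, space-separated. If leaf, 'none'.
Answer: B

Derivation:
Node D's children (from adjacency): B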